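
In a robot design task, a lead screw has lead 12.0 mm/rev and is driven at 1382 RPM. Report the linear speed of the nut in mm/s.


v = lead * (RPM/60) = 12.0*1382/60 = 276.4000

276.4000 mm/s


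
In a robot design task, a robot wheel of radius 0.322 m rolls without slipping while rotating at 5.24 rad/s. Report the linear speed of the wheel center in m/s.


v = omega * r = 5.24 * 0.322 = 1.6873

1.6873 m/s


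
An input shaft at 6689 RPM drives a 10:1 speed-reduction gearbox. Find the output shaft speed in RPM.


omega_out = omega_in / N = 6689 / 10 = 668.9000

668.9000 RPM


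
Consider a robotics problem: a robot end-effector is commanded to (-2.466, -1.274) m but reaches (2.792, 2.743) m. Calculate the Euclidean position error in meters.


dx = 2.792 - (-2.466) = 5.2580, dy = 2.743 - (-1.274) = 4.0170
err = sqrt(27.646564 + 16.136289) = 6.6169

6.6169 m


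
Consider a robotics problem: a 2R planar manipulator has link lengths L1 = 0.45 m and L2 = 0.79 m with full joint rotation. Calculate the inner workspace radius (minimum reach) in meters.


r_min = |L1 - L2| = |0.45 - 0.79| = 0.3400

0.3400 m


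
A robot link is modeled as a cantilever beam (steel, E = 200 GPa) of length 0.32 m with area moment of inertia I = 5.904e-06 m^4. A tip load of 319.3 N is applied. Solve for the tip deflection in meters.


delta = F*L^3/(3*E*I) = 319.3*0.32^3/(3*2.000e+11*5.904e-06)
      = 10.4628224/3542400 = 2.9536e-06

2.9536e-06 m


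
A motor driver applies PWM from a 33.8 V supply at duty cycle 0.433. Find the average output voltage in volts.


V_avg = V_supply * D = 33.8*0.433 = 14.6354

14.6354 V


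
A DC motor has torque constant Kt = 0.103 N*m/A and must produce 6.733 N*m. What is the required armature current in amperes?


I = tau / Kt = 6.733/0.103 = 65.3689

65.3689 A


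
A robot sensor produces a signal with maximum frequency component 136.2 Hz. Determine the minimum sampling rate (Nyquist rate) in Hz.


f_s,min = 2*f_max = 2*136.2 = 272.4000

272.4000 Hz


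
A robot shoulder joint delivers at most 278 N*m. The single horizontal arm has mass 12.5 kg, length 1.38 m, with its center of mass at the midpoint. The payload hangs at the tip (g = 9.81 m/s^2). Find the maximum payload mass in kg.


tau_arm = m_arm*g*(L/2) = 12.5*9.81*1.38/2 = 84.6112 N*m
tau_payload = tau_max - tau_arm = 278 - 84.6112 = 193.3888
m_payload = tau_payload / (g*L) = 193.3888 / (9.81*1.38) = 14.2851

14.2851 kg


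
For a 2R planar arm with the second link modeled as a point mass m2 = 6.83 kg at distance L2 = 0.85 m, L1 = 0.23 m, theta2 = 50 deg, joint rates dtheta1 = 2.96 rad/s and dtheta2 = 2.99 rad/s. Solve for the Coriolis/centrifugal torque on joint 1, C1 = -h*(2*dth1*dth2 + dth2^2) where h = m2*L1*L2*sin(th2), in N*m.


h = m2*L1*L2*sin(th2) = 6.83*0.23*0.85*sin(50 deg) = 1.022872
C1 = -h*(2*2.96*2.99 + 2.99^2) = -1.022872*26.6409 = -27.2502

-27.2502 N*m


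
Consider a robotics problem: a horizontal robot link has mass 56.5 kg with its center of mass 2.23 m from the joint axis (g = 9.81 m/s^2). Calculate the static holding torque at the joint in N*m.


tau = m*g*L = 56.5 * 9.81 * 2.23 = 1236.0109

1236.0109 N*m


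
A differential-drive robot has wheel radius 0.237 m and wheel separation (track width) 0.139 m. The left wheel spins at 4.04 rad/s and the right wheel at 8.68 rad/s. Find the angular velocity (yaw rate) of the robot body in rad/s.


omega = r*(wR - wL)/L = 0.237*(8.68 - (4.04))/0.139 = 7.9114

7.9114 rad/s


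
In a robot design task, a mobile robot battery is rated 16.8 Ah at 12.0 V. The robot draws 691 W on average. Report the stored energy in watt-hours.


E = capacity * V = 16.8*12.0 = 201.6000

201.6000 Wh


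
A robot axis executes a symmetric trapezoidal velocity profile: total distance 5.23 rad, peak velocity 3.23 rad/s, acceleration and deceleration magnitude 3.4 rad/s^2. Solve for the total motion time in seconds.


t_acc = v/a = 3.23/3.4 = 0.950000 s
d_acc = v^2/(2a) = 1.534250 rad (each ramp)
d_cruise = 5.23 - 2*1.534250 = 2.161500 rad
t_cruise = 2.161500/3.23 = 0.669195 s
t_total = 2*0.950000 + 0.669195 = 2.5692

2.5692 s


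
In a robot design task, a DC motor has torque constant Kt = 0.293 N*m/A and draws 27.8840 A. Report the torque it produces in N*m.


tau = Kt * I = 0.293*27.8840 = 8.1700

8.1700 N*m


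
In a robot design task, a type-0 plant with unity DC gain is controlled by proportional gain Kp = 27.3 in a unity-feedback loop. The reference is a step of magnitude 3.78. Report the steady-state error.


e_ss = R/(1 + Kp) = 3.78/(1 + 27.3) = 3.78/28.3000 = 0.1336

0.1336


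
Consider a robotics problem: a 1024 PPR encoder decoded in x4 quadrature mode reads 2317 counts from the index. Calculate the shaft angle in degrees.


angle = counts * 360 / (PPR*4) = 2317 * 360 / 4096 = 203.6426

203.6426 degrees


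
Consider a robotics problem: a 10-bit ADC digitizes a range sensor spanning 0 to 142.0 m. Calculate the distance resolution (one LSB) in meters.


res = range / 2^n = 142.0/2^10 = 142.0/1024 = 0.1387

0.1387 m


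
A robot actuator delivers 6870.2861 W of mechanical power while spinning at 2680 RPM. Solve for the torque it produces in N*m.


omega = 2680 * 2*pi/60 = 280.648944 rad/s
tau = P / omega = 6870.2861 / 280.648944 = 24.4800

24.4800 N*m


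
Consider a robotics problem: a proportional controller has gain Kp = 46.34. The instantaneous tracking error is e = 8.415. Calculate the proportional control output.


u_P = Kp * e = 46.34 * 8.415 = 389.9511

389.9511


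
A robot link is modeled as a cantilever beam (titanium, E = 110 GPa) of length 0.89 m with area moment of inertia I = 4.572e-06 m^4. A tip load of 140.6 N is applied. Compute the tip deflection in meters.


delta = F*L^3/(3*E*I) = 140.6*0.89^3/(3*1.100e+11*4.572e-06)
      = 99.1186414/1508760 = 6.5695e-05

6.5695e-05 m


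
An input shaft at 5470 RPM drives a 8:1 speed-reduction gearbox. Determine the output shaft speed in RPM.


omega_out = omega_in / N = 5470 / 8 = 683.7500

683.7500 RPM


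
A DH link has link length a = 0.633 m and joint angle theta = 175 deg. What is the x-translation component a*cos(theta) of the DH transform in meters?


a*cos(theta) = 0.633*cos(175 deg) = -0.6306

-0.6306 m


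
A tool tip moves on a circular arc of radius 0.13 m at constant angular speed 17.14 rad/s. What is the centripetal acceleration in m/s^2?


a_c = omega^2 * r = 17.14^2 * 0.13 = 38.1913

38.1913 m/s^2


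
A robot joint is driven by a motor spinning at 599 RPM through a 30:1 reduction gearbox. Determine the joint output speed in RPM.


omega_joint = omega_motor / N = 599 / 30 = 19.9667

19.9667 RPM


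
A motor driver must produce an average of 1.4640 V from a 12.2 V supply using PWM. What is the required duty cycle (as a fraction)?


D = V_avg/V_supply = 1.4640/12.2 = 0.1200

0.1200


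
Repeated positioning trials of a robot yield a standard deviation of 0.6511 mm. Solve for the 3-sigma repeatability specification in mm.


repeatability = 3*sigma = 3*0.6511 = 1.9533

1.9533 mm


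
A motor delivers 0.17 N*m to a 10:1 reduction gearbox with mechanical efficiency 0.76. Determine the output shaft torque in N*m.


tau_out = tau_in * N * eta = 0.17 * 10 * 0.76 = 1.2920

1.2920 N*m


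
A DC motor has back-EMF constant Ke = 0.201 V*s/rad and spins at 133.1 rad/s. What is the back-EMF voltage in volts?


V_emf = Ke * omega = 0.201*133.1 = 26.7531

26.7531 V


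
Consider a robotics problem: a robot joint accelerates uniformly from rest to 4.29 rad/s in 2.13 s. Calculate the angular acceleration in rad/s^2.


alpha = delta_omega / t = 4.29 / 2.13 = 2.0141

2.0141 rad/s^2


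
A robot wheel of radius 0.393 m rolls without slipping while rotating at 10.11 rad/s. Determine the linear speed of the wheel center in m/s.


v = omega * r = 10.11 * 0.393 = 3.9732

3.9732 m/s


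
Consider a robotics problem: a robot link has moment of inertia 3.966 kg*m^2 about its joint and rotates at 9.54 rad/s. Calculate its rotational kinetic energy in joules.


KE = (1/2)*I*omega^2 = 0.5*3.966*9.54^2 = 180.4760

180.4760 J


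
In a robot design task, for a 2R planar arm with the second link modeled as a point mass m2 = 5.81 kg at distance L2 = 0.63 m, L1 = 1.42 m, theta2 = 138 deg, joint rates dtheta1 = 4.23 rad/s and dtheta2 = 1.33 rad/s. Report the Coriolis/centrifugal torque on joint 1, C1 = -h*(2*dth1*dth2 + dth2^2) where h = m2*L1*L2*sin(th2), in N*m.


h = m2*L1*L2*sin(th2) = 5.81*1.42*0.63*sin(138 deg) = 3.477891
C1 = -h*(2*4.23*1.33 + 1.33^2) = -3.477891*13.0207 = -45.2846

-45.2846 N*m


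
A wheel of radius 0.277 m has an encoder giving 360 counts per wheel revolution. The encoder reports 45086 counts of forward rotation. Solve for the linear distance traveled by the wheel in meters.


revs = 45086/360 = 125.238889
d = revs * 2*pi*r = 125.238889 * 2*pi*0.277 = 217.9711

217.9711 m


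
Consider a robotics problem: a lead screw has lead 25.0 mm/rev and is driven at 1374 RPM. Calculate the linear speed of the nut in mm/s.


v = lead * (RPM/60) = 25.0*1374/60 = 572.5000

572.5000 mm/s


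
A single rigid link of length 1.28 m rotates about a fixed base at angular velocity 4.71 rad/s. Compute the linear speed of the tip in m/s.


v = L*omega = 1.28 * 4.71 = 6.0288

6.0288 m/s


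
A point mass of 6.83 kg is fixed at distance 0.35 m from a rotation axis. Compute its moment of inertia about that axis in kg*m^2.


I = m*r^2 = 6.83*0.35^2 = 0.8367

0.8367 kg*m^2


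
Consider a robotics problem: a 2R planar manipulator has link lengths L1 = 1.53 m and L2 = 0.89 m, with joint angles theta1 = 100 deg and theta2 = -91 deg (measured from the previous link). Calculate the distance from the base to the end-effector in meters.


x = L1*cos(th1) + L2*cos(th1+th2) = 0.613361
y = L1*sin(th1) + L2*sin(th1+th2) = 1.645983
d = sqrt(x^2 + y^2) = sqrt(0.376212 + 2.709260) = 1.7566

1.7566 m


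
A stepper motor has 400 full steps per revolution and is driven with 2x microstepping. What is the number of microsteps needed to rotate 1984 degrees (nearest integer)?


step_size = 360/(400*2) = 360/800 = 0.450000 deg
n = 1984/(360/800) = 1984*800/360 = 4408.8889 -> 4409

4409 steps


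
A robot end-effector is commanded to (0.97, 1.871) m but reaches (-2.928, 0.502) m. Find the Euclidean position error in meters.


dx = -2.928 - (0.97) = -3.8980, dy = 0.502 - (1.871) = -1.3690
err = sqrt(15.194404 + 1.874161) = 4.1314

4.1314 m


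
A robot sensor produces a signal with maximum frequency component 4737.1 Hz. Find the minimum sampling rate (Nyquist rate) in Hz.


f_s,min = 2*f_max = 2*4737.1 = 9474.2000

9474.2000 Hz


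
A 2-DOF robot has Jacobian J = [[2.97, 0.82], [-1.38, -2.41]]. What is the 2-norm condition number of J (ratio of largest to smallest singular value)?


JJ^T eigenvalues: trace(JJ^T) = 17.2058, det(JJ^T) = det(J)^2 = 36.31388121
s_max^2 = (17.2058 + sqrt(150.78402880))/2 = 14.74260742
s_min^2 = (17.2058 - sqrt(150.78402880))/2 = 2.46319258
kappa = s_max/s_min = sqrt(14.74260742/2.46319258) = 2.4465

2.4465


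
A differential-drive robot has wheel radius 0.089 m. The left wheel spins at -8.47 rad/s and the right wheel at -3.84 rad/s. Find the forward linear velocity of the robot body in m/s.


v = r*(wR + wL)/2 = 0.089*(-3.84 + -8.47)/2 = -0.5478

-0.5478 m/s


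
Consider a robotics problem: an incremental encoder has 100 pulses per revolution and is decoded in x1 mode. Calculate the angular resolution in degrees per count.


resolution = 360 / (PPR * 1) = 360 / 100 = 3.6000

3.6000 degrees


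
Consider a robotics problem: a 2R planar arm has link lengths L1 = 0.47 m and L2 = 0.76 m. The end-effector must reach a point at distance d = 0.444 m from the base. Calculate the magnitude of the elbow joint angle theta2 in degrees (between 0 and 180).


cos(th2) = (d^2 - L1^2 - L2^2)/(2*L1*L2) = (0.444^2 - 0.47^2 - 0.76^2)/(2*0.47*0.76) = -0.84177492
th2 = acos(-0.84177492) = 147.3280 deg

147.3280 degrees


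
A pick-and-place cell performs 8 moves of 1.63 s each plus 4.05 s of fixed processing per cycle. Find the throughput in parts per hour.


T_cycle = 8*1.63 + 4.05 = 17.0900 s
rate = 3600/T = 210.6495

210.6495 parts/hour


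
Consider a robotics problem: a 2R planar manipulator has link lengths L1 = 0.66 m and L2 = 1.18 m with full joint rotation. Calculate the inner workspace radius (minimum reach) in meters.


r_min = |L1 - L2| = |0.66 - 1.18| = 0.5200

0.5200 m


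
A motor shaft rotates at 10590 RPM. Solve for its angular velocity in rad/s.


omega = 10590 * 2*pi/60 = 1108.9822

1108.9822 rad/s


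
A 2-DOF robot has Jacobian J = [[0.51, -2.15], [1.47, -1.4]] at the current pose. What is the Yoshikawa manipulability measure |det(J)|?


det(J) = 0.51*-1.4 - (-2.15)*(1.47) = 2.4465
|det(J)| = 2.4465

2.4465


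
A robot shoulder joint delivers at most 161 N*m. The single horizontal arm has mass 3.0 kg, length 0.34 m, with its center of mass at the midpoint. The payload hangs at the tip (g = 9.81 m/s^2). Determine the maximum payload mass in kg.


tau_arm = m_arm*g*(L/2) = 3.0*9.81*0.34/2 = 5.0031 N*m
tau_payload = tau_max - tau_arm = 161 - 5.0031 = 155.9969
m_payload = tau_payload / (g*L) = 155.9969 / (9.81*0.34) = 46.7701

46.7701 kg


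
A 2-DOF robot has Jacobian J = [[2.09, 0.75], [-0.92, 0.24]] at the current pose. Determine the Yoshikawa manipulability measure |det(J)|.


det(J) = 2.09*0.24 - (0.75)*(-0.92) = 1.1916
|det(J)| = 1.1916

1.1916


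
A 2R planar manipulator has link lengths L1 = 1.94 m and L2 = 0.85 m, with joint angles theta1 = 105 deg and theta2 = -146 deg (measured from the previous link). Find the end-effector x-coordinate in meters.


x = L1*cos(th1) + L2*cos(th1+th2) = 1.94*cos(105 deg) + 0.85*cos(-41 deg) = 0.1394

0.1394 m


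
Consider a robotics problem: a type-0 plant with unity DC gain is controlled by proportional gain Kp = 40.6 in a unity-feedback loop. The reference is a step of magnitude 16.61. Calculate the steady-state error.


e_ss = R/(1 + Kp) = 16.61/(1 + 40.6) = 16.61/41.6000 = 0.3993

0.3993


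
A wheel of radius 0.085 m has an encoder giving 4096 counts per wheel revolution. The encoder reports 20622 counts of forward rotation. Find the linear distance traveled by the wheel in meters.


revs = 20622/4096 = 5.034668
d = revs * 2*pi*r = 5.034668 * 2*pi*0.085 = 2.6889

2.6889 m


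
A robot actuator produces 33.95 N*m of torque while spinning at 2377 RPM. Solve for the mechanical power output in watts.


omega = 2377 * 2*pi/60 = 248.918858 rad/s
P = tau * omega = 33.95 * 248.918858 = 8450.7952

8450.7952 W


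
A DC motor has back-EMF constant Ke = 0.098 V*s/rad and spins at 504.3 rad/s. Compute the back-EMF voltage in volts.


V_emf = Ke * omega = 0.098*504.3 = 49.4214

49.4214 V


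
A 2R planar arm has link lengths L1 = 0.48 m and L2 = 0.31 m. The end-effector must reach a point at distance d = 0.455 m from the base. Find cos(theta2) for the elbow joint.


cos(th2) = (d^2 - L1^2 - L2^2)/(2*L1*L2) = (0.455^2 - 0.48^2 - 0.31^2)/(2*0.48*0.31) = -0.4015

-0.4015


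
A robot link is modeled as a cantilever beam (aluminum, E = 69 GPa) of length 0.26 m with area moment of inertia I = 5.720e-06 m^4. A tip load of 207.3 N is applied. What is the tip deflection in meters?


delta = F*L^3/(3*E*I) = 207.3*0.26^3/(3*6.900e+10*5.720e-06)
      = 3.6435048/1184040 = 3.0772e-06

3.0772e-06 m


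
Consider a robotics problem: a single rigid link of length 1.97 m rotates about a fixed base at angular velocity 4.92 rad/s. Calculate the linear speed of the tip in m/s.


v = L*omega = 1.97 * 4.92 = 9.6924

9.6924 m/s


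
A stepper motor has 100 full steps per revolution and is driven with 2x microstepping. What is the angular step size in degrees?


step = 360/(100*2) = 360/200 = 1.8000

1.8000 degrees


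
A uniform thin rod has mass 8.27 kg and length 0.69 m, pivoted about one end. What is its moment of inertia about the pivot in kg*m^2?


I = (1/3)*m*L^2 = (1/3)*8.27*0.69^2 = 1.3124

1.3124 kg*m^2


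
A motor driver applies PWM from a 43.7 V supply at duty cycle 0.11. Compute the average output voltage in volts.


V_avg = V_supply * D = 43.7*0.11 = 4.8070

4.8070 V


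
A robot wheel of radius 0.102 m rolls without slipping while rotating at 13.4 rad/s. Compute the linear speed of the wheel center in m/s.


v = omega * r = 13.4 * 0.102 = 1.3668

1.3668 m/s


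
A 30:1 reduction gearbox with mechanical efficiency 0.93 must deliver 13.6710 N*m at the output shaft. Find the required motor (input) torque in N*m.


tau_in = tau_out / (N * eta) = 13.6710 / (30 * 0.93) = 0.4900

0.4900 N*m


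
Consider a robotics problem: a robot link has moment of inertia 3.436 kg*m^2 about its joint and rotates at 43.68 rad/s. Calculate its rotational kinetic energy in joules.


KE = (1/2)*I*omega^2 = 0.5*3.436*43.68^2 = 3277.8450

3277.8450 J


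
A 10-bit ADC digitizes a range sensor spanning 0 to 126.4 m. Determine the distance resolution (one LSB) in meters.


res = range / 2^n = 126.4/2^10 = 126.4/1024 = 0.1234

0.1234 m


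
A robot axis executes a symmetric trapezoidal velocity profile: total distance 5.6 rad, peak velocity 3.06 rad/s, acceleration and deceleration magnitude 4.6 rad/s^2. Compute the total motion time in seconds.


t_acc = v/a = 3.06/4.6 = 0.665217 s
d_acc = v^2/(2a) = 1.017783 rad (each ramp)
d_cruise = 5.6 - 2*1.017783 = 3.564434 rad
t_cruise = 3.564434/3.06 = 1.164848 s
t_total = 2*0.665217 + 1.164848 = 2.4953

2.4953 s


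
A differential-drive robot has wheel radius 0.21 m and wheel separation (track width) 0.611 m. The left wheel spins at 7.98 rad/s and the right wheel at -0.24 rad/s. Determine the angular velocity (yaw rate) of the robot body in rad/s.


omega = r*(wR - wL)/L = 0.21*(-0.24 - (7.98))/0.611 = -2.8252

-2.8252 rad/s


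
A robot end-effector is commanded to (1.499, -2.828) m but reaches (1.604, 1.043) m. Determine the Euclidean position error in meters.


dx = 1.604 - (1.499) = 0.1050, dy = 1.043 - (-2.828) = 3.8710
err = sqrt(0.011025 + 14.984641) = 3.8724

3.8724 m


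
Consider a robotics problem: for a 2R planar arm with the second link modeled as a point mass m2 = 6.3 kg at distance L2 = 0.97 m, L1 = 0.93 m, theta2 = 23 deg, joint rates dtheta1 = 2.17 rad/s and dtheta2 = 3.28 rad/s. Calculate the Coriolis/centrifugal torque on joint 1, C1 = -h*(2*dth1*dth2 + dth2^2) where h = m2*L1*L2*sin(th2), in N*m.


h = m2*L1*L2*sin(th2) = 6.3*0.93*0.97*sin(23 deg) = 2.220615
C1 = -h*(2*2.17*3.28 + 3.28^2) = -2.220615*24.9936 = -55.5012

-55.5012 N*m


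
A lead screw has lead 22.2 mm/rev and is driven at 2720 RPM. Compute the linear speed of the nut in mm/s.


v = lead * (RPM/60) = 22.2*2720/60 = 1006.4000

1006.4000 mm/s


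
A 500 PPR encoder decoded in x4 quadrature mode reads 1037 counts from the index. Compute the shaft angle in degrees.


angle = counts * 360 / (PPR*4) = 1037 * 360 / 2000 = 186.6600

186.6600 degrees


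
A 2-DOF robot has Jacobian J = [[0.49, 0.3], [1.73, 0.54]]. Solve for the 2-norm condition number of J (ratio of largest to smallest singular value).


JJ^T eigenvalues: trace(JJ^T) = 3.6146, det(JJ^T) = det(J)^2 = 0.06471936
s_max^2 = (3.6146 + sqrt(12.80645572))/2 = 3.59660543
s_min^2 = (3.6146 - sqrt(12.80645572))/2 = 0.01799457
kappa = s_max/s_min = sqrt(3.59660543/0.01799457) = 14.1376

14.1376


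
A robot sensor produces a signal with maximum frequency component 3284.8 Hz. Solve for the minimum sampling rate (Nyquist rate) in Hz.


f_s,min = 2*f_max = 2*3284.8 = 6569.6000

6569.6000 Hz


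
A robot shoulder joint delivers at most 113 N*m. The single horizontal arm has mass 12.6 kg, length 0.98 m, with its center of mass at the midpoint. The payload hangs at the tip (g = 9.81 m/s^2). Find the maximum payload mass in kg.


tau_arm = m_arm*g*(L/2) = 12.6*9.81*0.98/2 = 60.5669 N*m
tau_payload = tau_max - tau_arm = 113 - 60.5669 = 52.4331
m_payload = tau_payload / (g*L) = 52.4331 / (9.81*0.98) = 5.4539

5.4539 kg


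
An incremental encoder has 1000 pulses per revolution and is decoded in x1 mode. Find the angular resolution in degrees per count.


resolution = 360 / (PPR * 1) = 360 / 1000 = 0.3600

0.3600 degrees


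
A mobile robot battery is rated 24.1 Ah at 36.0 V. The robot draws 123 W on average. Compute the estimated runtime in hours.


E = 24.1*36.0 = 867.6000 Wh
t = E/P = 867.6000/123 = 7.0537

7.0537 hours


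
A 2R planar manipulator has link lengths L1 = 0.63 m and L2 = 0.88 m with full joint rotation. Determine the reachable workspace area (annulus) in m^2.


r_max = L1 + L2 = 1.5100, r_min = |L1 - L2| = 0.2500
A = pi*(r_max^2 - r_min^2) = pi*(2.2801 - 0.0625) = 6.9668

6.9668 m^2


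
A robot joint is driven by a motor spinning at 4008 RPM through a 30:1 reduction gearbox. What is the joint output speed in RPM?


omega_joint = omega_motor / N = 4008 / 30 = 133.6000

133.6000 RPM


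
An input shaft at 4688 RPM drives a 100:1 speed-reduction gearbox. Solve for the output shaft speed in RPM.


omega_out = omega_in / N = 4688 / 100 = 46.8800

46.8800 RPM


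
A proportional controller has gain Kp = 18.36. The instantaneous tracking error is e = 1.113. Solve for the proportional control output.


u_P = Kp * e = 18.36 * 1.113 = 20.4347

20.4347


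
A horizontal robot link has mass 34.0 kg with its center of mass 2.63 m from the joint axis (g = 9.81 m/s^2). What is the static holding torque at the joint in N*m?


tau = m*g*L = 34.0 * 9.81 * 2.63 = 877.2102

877.2102 N*m


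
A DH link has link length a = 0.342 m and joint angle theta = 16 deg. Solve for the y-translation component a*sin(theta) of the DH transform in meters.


a*sin(theta) = 0.342*sin(16 deg) = 0.0943

0.0943 m


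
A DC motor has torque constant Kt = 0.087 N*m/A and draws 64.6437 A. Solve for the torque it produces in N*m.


tau = Kt * I = 0.087*64.6437 = 5.6240

5.6240 N*m


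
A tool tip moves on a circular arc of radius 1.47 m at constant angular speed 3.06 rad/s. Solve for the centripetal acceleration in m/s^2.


a_c = omega^2 * r = 3.06^2 * 1.47 = 13.7645

13.7645 m/s^2


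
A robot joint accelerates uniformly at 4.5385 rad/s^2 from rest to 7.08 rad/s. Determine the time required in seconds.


t = delta_omega / alpha = 7.08 / 4.5385 = 1.5600

1.5600 s


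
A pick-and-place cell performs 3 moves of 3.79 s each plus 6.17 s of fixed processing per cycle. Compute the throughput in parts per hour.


T_cycle = 3*3.79 + 6.17 = 17.5400 s
rate = 3600/T = 205.2452

205.2452 parts/hour


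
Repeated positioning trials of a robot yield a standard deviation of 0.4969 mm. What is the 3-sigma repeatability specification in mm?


repeatability = 3*sigma = 3*0.4969 = 1.4907

1.4907 mm


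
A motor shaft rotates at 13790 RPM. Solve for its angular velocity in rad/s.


omega = 13790 * 2*pi/60 = 1444.0854

1444.0854 rad/s


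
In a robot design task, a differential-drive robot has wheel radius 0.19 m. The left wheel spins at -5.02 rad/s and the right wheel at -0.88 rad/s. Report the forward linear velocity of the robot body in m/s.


v = r*(wR + wL)/2 = 0.19*(-0.88 + -5.02)/2 = -0.5605

-0.5605 m/s


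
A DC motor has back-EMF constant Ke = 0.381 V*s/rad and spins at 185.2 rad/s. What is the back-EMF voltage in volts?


V_emf = Ke * omega = 0.381*185.2 = 70.5612

70.5612 V


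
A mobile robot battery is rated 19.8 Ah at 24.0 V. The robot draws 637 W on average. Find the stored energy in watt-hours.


E = capacity * V = 19.8*24.0 = 475.2000

475.2000 Wh


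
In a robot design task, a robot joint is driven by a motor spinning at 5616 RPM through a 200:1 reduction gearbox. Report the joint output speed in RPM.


omega_joint = omega_motor / N = 5616 / 200 = 28.0800

28.0800 RPM


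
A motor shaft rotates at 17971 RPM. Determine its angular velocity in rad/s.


omega = 17971 * 2*pi/60 = 1881.9187

1881.9187 rad/s


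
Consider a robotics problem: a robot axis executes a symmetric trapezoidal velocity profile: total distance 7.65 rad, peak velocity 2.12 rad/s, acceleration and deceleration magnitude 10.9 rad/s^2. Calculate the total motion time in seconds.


t_acc = v/a = 2.12/10.9 = 0.194495 s
d_acc = v^2/(2a) = 0.206165 rad (each ramp)
d_cruise = 7.65 - 2*0.206165 = 7.237670 rad
t_cruise = 7.237670/2.12 = 3.413995 s
t_total = 2*0.194495 + 3.413995 = 3.8030

3.8030 s


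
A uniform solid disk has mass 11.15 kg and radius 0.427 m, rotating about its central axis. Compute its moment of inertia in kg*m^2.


I = (1/2)*m*R^2 = 0.5*11.15*0.427^2 = 1.0165

1.0165 kg*m^2


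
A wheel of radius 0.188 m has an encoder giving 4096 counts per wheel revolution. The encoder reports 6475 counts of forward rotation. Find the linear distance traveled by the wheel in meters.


revs = 6475/4096 = 1.580811
d = revs * 2*pi*r = 1.580811 * 2*pi*0.188 = 1.8673

1.8673 m


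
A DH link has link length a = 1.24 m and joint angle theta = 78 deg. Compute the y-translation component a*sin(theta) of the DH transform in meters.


a*sin(theta) = 1.24*sin(78 deg) = 1.2129

1.2129 m


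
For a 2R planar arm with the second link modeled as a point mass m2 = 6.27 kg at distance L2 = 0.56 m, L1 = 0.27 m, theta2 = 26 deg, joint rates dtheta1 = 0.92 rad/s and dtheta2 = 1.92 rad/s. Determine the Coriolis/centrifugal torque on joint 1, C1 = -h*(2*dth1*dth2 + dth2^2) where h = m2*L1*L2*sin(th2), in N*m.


h = m2*L1*L2*sin(th2) = 6.27*0.27*0.56*sin(26 deg) = 0.415586
C1 = -h*(2*0.92*1.92 + 1.92^2) = -0.415586*7.2192 = -3.0002

-3.0002 N*m


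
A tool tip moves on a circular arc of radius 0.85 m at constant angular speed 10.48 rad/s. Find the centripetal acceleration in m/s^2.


a_c = omega^2 * r = 10.48^2 * 0.85 = 93.3558

93.3558 m/s^2


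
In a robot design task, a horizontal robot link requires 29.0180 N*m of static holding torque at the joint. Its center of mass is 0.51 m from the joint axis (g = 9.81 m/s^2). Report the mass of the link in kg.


m = tau / (g*L) = 29.0180 / (9.81 * 0.51) = 5.8000

5.8000 kg


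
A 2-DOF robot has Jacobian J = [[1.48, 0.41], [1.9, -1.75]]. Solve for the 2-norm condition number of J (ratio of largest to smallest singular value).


JJ^T eigenvalues: trace(JJ^T) = 9.0310, det(JJ^T) = det(J)^2 = 11.35016100
s_max^2 = (9.0310 + sqrt(36.15831700))/2 = 7.52208931
s_min^2 = (9.0310 - sqrt(36.15831700))/2 = 1.50891069
kappa = s_max/s_min = sqrt(7.52208931/1.50891069) = 2.2327

2.2327


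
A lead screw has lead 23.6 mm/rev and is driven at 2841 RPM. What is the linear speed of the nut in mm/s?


v = lead * (RPM/60) = 23.6*2841/60 = 1117.4600

1117.4600 mm/s


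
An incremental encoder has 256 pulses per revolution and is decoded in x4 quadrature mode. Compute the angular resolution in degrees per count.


resolution = 360 / (PPR * 4) = 360 / 1024 = 0.3516

0.3516 degrees


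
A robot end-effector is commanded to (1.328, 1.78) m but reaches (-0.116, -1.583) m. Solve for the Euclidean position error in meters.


dx = -0.116 - (1.328) = -1.4440, dy = -1.583 - (1.78) = -3.3630
err = sqrt(2.085136 + 11.309769) = 3.6599

3.6599 m


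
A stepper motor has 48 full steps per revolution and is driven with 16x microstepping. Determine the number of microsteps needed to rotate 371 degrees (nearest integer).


step_size = 360/(48*16) = 360/768 = 0.468750 deg
n = 371/(360/768) = 371*768/360 = 791.4667 -> 791

791 steps


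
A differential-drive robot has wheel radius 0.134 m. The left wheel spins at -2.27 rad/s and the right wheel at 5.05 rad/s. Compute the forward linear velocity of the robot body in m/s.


v = r*(wR + wL)/2 = 0.134*(5.05 + -2.27)/2 = 0.1863

0.1863 m/s


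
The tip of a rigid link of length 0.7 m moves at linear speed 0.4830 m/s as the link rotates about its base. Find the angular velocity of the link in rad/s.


omega = v / L = 0.4830 / 0.7 = 0.6900

0.6900 rad/s


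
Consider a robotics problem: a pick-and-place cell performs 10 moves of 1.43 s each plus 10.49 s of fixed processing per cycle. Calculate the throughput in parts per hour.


T_cycle = 10*1.43 + 10.49 = 24.7900 s
rate = 3600/T = 145.2198

145.2198 parts/hour


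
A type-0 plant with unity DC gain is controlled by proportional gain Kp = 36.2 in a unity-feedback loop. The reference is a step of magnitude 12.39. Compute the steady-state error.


e_ss = R/(1 + Kp) = 12.39/(1 + 36.2) = 12.39/37.2000 = 0.3331

0.3331


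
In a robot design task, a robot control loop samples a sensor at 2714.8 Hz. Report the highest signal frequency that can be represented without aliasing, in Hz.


f_max = f_s/2 = 2714.8/2 = 1357.4000

1357.4000 Hz


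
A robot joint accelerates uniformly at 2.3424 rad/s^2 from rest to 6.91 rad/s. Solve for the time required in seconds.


t = delta_omega / alpha = 6.91 / 2.3424 = 2.9500

2.9500 s


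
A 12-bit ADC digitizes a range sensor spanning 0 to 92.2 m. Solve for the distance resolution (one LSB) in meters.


res = range / 2^n = 92.2/2^12 = 92.2/4096 = 0.0225

0.0225 m


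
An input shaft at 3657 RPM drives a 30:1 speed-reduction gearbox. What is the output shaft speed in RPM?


omega_out = omega_in / N = 3657 / 30 = 121.9000

121.9000 RPM


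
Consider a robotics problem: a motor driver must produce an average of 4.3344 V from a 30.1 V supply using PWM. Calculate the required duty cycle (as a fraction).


D = V_avg/V_supply = 4.3344/30.1 = 0.1440

0.1440


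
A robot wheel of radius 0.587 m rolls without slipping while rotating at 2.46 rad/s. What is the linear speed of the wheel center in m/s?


v = omega * r = 2.46 * 0.587 = 1.4440

1.4440 m/s


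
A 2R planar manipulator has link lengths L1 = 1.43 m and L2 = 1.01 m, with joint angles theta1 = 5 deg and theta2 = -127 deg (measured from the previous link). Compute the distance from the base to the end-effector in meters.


x = L1*cos(th1) + L2*cos(th1+th2) = 0.889340
y = L1*sin(th1) + L2*sin(th1+th2) = -0.731896
d = sqrt(x^2 + y^2) = sqrt(0.790926 + 0.535672) = 1.1518

1.1518 m


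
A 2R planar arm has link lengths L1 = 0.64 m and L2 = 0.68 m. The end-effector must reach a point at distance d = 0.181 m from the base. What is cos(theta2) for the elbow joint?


cos(th2) = (d^2 - L1^2 - L2^2)/(2*L1*L2) = (0.181^2 - 0.64^2 - 0.68^2)/(2*0.64*0.68) = -0.9642

-0.9642


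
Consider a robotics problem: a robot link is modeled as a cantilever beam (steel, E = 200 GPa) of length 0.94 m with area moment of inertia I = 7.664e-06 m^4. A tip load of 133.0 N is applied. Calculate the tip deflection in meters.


delta = F*L^3/(3*E*I) = 133.0*0.94^3/(3*2.000e+11*7.664e-06)
      = 110.467672/4598400 = 2.4023e-05

2.4023e-05 m


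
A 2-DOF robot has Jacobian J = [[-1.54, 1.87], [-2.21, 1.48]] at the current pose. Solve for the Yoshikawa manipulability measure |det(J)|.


det(J) = -1.54*1.48 - (1.87)*(-2.21) = 1.8535
|det(J)| = 1.8535

1.8535


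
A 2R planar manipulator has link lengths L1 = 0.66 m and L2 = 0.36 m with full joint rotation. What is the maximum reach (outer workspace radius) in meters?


r_max = L1 + L2 = 0.66 + 0.36 = 1.0200

1.0200 m


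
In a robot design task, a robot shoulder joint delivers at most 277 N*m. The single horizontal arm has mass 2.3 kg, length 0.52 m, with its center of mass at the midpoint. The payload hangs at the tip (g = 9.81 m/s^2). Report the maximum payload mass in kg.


tau_arm = m_arm*g*(L/2) = 2.3*9.81*0.52/2 = 5.8664 N*m
tau_payload = tau_max - tau_arm = 277 - 5.8664 = 271.1336
m_payload = tau_payload / (g*L) = 271.1336 / (9.81*0.52) = 53.1509

53.1509 kg


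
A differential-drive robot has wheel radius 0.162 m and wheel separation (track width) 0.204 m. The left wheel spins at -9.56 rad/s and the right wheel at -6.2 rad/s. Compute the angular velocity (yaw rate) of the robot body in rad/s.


omega = r*(wR - wL)/L = 0.162*(-6.2 - (-9.56))/0.204 = 2.6682

2.6682 rad/s


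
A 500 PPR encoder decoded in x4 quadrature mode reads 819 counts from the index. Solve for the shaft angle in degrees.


angle = counts * 360 / (PPR*4) = 819 * 360 / 2000 = 147.4200

147.4200 degrees


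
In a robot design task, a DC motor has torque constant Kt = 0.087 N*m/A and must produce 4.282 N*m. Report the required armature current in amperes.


I = tau / Kt = 4.282/0.087 = 49.2184

49.2184 A


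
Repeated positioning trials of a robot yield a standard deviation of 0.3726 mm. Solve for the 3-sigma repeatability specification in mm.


repeatability = 3*sigma = 3*0.3726 = 1.1178

1.1178 mm


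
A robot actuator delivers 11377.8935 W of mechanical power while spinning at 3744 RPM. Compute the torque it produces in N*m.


omega = 3744 * 2*pi/60 = 392.070763 rad/s
tau = P / omega = 11377.8935 / 392.070763 = 29.0200

29.0200 N*m


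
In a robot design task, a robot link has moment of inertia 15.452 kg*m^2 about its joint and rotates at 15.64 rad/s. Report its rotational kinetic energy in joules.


KE = (1/2)*I*omega^2 = 0.5*15.452*15.64^2 = 1889.8538

1889.8538 J


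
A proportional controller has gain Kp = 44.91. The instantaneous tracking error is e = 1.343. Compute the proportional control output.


u_P = Kp * e = 44.91 * 1.343 = 60.3141

60.3141


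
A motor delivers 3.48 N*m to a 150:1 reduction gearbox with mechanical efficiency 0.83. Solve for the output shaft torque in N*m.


tau_out = tau_in * N * eta = 3.48 * 150 * 0.83 = 433.2600

433.2600 N*m


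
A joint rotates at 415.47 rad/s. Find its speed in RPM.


RPM = 415.47 * 60/(2*pi) = 3967.4463

3967.4463 RPM


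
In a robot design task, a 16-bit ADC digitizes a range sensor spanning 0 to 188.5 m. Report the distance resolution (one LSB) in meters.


res = range / 2^n = 188.5/2^16 = 188.5/65536 = 0.0029

0.0029 m


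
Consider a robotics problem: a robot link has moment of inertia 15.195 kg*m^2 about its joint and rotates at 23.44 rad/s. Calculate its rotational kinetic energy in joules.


KE = (1/2)*I*omega^2 = 0.5*15.195*23.44^2 = 4174.3218

4174.3218 J


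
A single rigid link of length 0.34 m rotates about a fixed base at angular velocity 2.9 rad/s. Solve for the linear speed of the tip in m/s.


v = L*omega = 0.34 * 2.9 = 0.9860

0.9860 m/s


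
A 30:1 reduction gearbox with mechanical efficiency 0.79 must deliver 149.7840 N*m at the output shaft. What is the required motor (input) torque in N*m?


tau_in = tau_out / (N * eta) = 149.7840 / (30 * 0.79) = 6.3200

6.3200 N*m


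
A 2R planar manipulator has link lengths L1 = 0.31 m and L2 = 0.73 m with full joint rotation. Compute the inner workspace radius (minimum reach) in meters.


r_min = |L1 - L2| = |0.31 - 0.73| = 0.4200

0.4200 m


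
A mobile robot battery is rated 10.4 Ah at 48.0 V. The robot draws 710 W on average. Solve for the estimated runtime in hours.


E = 10.4*48.0 = 499.2000 Wh
t = E/P = 499.2000/710 = 0.7031

0.7031 hours


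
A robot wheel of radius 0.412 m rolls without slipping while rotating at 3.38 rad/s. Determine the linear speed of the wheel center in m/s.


v = omega * r = 3.38 * 0.412 = 1.3926

1.3926 m/s


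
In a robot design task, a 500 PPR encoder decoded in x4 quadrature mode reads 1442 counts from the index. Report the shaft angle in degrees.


angle = counts * 360 / (PPR*4) = 1442 * 360 / 2000 = 259.5600

259.5600 degrees


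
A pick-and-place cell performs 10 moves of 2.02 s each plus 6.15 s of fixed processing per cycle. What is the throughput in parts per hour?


T_cycle = 10*2.02 + 6.15 = 26.3500 s
rate = 3600/T = 136.6224

136.6224 parts/hour


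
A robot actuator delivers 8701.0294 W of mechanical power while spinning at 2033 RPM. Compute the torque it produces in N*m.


omega = 2033 * 2*pi/60 = 212.895262 rad/s
tau = P / omega = 8701.0294 / 212.895262 = 40.8700

40.8700 N*m


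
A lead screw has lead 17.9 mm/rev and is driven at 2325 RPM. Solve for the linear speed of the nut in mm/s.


v = lead * (RPM/60) = 17.9*2325/60 = 693.6250

693.6250 mm/s


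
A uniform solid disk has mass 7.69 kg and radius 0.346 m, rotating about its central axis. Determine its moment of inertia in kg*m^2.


I = (1/2)*m*R^2 = 0.5*7.69*0.346^2 = 0.4603

0.4603 kg*m^2


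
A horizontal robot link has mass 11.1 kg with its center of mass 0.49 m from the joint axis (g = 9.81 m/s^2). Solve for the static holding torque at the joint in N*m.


tau = m*g*L = 11.1 * 9.81 * 0.49 = 53.3566

53.3566 N*m


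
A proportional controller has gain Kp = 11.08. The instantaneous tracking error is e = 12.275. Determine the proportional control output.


u_P = Kp * e = 11.08 * 12.275 = 136.0070

136.0070


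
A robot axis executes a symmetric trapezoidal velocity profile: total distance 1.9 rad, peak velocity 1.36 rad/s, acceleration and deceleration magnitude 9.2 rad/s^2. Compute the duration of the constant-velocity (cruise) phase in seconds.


t_acc = v/a = 0.147826 s, d_acc = v^2/(2a) = 0.100522 rad each
d_cruise = 1.9 - 2*0.100522 = 1.698956 rad
t_cruise = d_cruise/v = 1.698956/1.36 = 1.2492

1.2492 s


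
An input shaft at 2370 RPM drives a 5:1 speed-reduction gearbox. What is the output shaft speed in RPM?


omega_out = omega_in / N = 2370 / 5 = 474.0000

474.0000 RPM


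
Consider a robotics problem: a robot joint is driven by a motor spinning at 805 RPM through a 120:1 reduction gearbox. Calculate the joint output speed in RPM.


omega_joint = omega_motor / N = 805 / 120 = 6.7083

6.7083 RPM


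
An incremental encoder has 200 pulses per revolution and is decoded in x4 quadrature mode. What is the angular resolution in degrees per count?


resolution = 360 / (PPR * 4) = 360 / 800 = 0.4500

0.4500 degrees


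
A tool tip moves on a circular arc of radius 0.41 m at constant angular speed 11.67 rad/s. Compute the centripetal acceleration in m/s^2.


a_c = omega^2 * r = 11.67^2 * 0.41 = 55.8374

55.8374 m/s^2


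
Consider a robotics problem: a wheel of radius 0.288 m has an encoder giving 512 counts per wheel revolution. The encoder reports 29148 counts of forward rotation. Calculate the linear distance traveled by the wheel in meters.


revs = 29148/512 = 56.929688
d = revs * 2*pi*r = 56.929688 * 2*pi*0.288 = 103.0175

103.0175 m


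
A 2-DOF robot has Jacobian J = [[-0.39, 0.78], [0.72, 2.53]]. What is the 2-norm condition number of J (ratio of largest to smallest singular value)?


JJ^T eigenvalues: trace(JJ^T) = 7.6798, det(JJ^T) = det(J)^2 = 2.39723289
s_max^2 = (7.6798 + sqrt(49.39039648))/2 = 7.35381507
s_min^2 = (7.6798 - sqrt(49.39039648))/2 = 0.32598493
kappa = s_max/s_min = sqrt(7.35381507/0.32598493) = 4.7496

4.7496


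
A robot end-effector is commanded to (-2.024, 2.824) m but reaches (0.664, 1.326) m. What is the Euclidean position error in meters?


dx = 0.664 - (-2.024) = 2.6880, dy = 1.326 - (2.824) = -1.4980
err = sqrt(7.225344 + 2.244004) = 3.0772

3.0772 m


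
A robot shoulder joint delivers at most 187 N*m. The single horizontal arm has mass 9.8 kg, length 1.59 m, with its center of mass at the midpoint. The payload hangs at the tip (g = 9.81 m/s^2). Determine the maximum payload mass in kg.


tau_arm = m_arm*g*(L/2) = 9.8*9.81*1.59/2 = 76.4297 N*m
tau_payload = tau_max - tau_arm = 187 - 76.4297 = 110.5703
m_payload = tau_payload / (g*L) = 110.5703 / (9.81*1.59) = 7.0888

7.0888 kg


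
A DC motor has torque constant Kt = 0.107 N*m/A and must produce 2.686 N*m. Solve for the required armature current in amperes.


I = tau / Kt = 2.686/0.107 = 25.1028

25.1028 A
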